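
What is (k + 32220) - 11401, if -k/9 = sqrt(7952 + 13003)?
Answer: 20819 - 9*sqrt(20955) ≈ 19516.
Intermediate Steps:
k = -9*sqrt(20955) (k = -9*sqrt(7952 + 13003) = -9*sqrt(20955) ≈ -1302.8)
(k + 32220) - 11401 = (-9*sqrt(20955) + 32220) - 11401 = (32220 - 9*sqrt(20955)) - 11401 = 20819 - 9*sqrt(20955)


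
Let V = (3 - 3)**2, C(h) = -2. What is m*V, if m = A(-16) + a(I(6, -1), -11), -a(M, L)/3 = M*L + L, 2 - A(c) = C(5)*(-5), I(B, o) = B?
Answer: 0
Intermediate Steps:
A(c) = -8 (A(c) = 2 - (-2)*(-5) = 2 - 1*10 = 2 - 10 = -8)
a(M, L) = -3*L - 3*L*M (a(M, L) = -3*(M*L + L) = -3*(L*M + L) = -3*(L + L*M) = -3*L - 3*L*M)
V = 0 (V = 0**2 = 0)
m = 223 (m = -8 - 3*(-11)*(1 + 6) = -8 - 3*(-11)*7 = -8 + 231 = 223)
m*V = 223*0 = 0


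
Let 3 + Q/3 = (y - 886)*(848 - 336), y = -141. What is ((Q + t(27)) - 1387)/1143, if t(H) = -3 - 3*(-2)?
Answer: -1578865/1143 ≈ -1381.3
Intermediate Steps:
t(H) = 3 (t(H) = -3 + 6 = 3)
Q = -1577481 (Q = -9 + 3*((-141 - 886)*(848 - 336)) = -9 + 3*(-1027*512) = -9 + 3*(-525824) = -9 - 1577472 = -1577481)
((Q + t(27)) - 1387)/1143 = ((-1577481 + 3) - 1387)/1143 = (-1577478 - 1387)*(1/1143) = -1578865*1/1143 = -1578865/1143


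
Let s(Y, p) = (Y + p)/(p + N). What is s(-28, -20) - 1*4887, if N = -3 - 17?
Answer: -24429/5 ≈ -4885.8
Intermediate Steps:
N = -20
s(Y, p) = (Y + p)/(-20 + p) (s(Y, p) = (Y + p)/(p - 20) = (Y + p)/(-20 + p))
s(-28, -20) - 1*4887 = (-28 - 20)/(-20 - 20) - 1*4887 = -48/(-40) - 4887 = -1/40*(-48) - 4887 = 6/5 - 4887 = -24429/5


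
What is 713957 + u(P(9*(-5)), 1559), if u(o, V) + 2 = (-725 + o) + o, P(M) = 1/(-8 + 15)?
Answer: 4992612/7 ≈ 7.1323e+5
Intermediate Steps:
P(M) = ⅐ (P(M) = 1/7 = ⅐)
u(o, V) = -727 + 2*o (u(o, V) = -2 + ((-725 + o) + o) = -2 + (-725 + 2*o) = -727 + 2*o)
713957 + u(P(9*(-5)), 1559) = 713957 + (-727 + 2*(⅐)) = 713957 + (-727 + 2/7) = 713957 - 5087/7 = 4992612/7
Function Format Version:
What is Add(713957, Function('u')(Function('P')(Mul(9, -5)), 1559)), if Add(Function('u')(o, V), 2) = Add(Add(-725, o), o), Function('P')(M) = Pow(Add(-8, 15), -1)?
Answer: Rational(4992612, 7) ≈ 7.1323e+5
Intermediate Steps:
Function('P')(M) = Rational(1, 7) (Function('P')(M) = Pow(7, -1) = Rational(1, 7))
Function('u')(o, V) = Add(-727, Mul(2, o)) (Function('u')(o, V) = Add(-2, Add(Add(-725, o), o)) = Add(-2, Add(-725, Mul(2, o))) = Add(-727, Mul(2, o)))
Add(713957, Function('u')(Function('P')(Mul(9, -5)), 1559)) = Add(713957, Add(-727, Mul(2, Rational(1, 7)))) = Add(713957, Add(-727, Rational(2, 7))) = Add(713957, Rational(-5087, 7)) = Rational(4992612, 7)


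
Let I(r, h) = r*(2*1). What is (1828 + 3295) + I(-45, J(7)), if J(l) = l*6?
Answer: 5033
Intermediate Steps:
J(l) = 6*l
I(r, h) = 2*r (I(r, h) = r*2 = 2*r)
(1828 + 3295) + I(-45, J(7)) = (1828 + 3295) + 2*(-45) = 5123 - 90 = 5033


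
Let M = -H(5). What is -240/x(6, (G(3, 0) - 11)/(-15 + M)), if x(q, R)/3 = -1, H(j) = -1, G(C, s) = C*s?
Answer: 80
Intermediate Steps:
M = 1 (M = -1*(-1) = 1)
x(q, R) = -3 (x(q, R) = 3*(-1) = -3)
-240/x(6, (G(3, 0) - 11)/(-15 + M)) = -240/(-3) = -240*(-⅓) = 80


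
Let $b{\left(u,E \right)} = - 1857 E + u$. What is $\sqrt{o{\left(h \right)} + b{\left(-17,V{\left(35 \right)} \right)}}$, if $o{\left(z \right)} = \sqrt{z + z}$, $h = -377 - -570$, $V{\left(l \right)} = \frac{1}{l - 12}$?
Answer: $\frac{\sqrt{-51704 + 529 \sqrt{386}}}{23} \approx 8.837 i$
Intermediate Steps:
$V{\left(l \right)} = \frac{1}{-12 + l}$
$b{\left(u,E \right)} = u - 1857 E$
$h = 193$ ($h = -377 + 570 = 193$)
$o{\left(z \right)} = \sqrt{2} \sqrt{z}$ ($o{\left(z \right)} = \sqrt{2 z} = \sqrt{2} \sqrt{z}$)
$\sqrt{o{\left(h \right)} + b{\left(-17,V{\left(35 \right)} \right)}} = \sqrt{\sqrt{2} \sqrt{193} - \left(17 + \frac{1857}{-12 + 35}\right)} = \sqrt{\sqrt{386} - \left(17 + \frac{1857}{23}\right)} = \sqrt{\sqrt{386} - \frac{2248}{23}} = \sqrt{- \frac{2248}{23} + \sqrt{386}}$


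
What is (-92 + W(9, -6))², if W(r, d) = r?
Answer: 6889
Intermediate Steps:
(-92 + W(9, -6))² = (-92 + 9)² = (-83)² = 6889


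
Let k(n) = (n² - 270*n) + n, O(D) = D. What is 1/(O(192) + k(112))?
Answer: -1/17392 ≈ -5.7498e-5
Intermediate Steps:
k(n) = n² - 269*n
1/(O(192) + k(112)) = 1/(192 + 112*(-269 + 112)) = 1/(192 + 112*(-157)) = 1/(192 - 17584) = 1/(-17392) = -1/17392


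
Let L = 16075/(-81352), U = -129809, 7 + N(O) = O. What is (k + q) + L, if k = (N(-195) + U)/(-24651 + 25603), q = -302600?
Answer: -52335012564/172873 ≈ -3.0274e+5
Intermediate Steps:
N(O) = -7 + O
L = -16075/81352 (L = 16075*(-1/81352) = -16075/81352 ≈ -0.19760)
k = -18573/136 (k = ((-7 - 195) - 129809)/(-24651 + 25603) = (-202 - 129809)/952 = -130011*1/952 = -18573/136 ≈ -136.57)
(k + q) + L = (-18573/136 - 302600) - 16075/81352 = -41172173/136 - 16075/81352 = -52335012564/172873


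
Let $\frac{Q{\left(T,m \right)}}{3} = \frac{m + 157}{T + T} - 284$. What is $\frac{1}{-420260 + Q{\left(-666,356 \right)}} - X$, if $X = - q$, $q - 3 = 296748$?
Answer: $\frac{18494930996849}{62324747} \approx 2.9675 \cdot 10^{5}$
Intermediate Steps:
$q = 296751$ ($q = 3 + 296748 = 296751$)
$X = -296751$ ($X = \left(-1\right) 296751 = -296751$)
$Q{\left(T,m \right)} = -852 + \frac{3 \left(157 + m\right)}{2 T}$ ($Q{\left(T,m \right)} = 3 \left(\frac{m + 157}{T + T} - 284\right) = 3 \left(\frac{157 + m}{2 T} - 284\right) = 3 \left(-284 + \frac{157 + m}{2 T}\right) = -852 + \frac{3 \left(157 + m\right)}{2 T}$)
$\frac{1}{-420260 + Q{\left(-666,356 \right)}} - X = \frac{1}{-420260 + \frac{3 \left(157 + 356 - -378288\right)}{2 \left(-666\right)}} - -296751 = \frac{1}{-420260 + \frac{3}{2} \left(- \frac{1}{666}\right) \left(157 + 356 + 378288\right)} + 296751 = \frac{1}{-420260 + \frac{3}{2} \left(- \frac{1}{666}\right) 378801} + 296751 = \frac{1}{-420260 - \frac{126267}{148}} + 296751 = \frac{1}{- \frac{62324747}{148}} + 296751 = - \frac{148}{62324747} + 296751 = \frac{18494930996849}{62324747}$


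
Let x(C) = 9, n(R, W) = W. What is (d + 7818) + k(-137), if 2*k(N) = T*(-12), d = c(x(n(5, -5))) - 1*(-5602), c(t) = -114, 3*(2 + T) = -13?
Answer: 13344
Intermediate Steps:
T = -19/3 (T = -2 + (⅓)*(-13) = -2 - 13/3 = -19/3 ≈ -6.3333)
d = 5488 (d = -114 - 1*(-5602) = -114 + 5602 = 5488)
k(N) = 38 (k(N) = (-19/3*(-12))/2 = (½)*76 = 38)
(d + 7818) + k(-137) = (5488 + 7818) + 38 = 13306 + 38 = 13344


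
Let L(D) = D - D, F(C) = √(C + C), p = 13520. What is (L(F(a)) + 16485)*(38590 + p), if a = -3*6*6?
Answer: 859033350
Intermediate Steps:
a = -108 (a = -18*6 = -108)
F(C) = √2*√C (F(C) = √(2*C) = √2*√C)
L(D) = 0
(L(F(a)) + 16485)*(38590 + p) = (0 + 16485)*(38590 + 13520) = 16485*52110 = 859033350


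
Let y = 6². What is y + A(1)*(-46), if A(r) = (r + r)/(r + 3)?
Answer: 13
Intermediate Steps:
y = 36
A(r) = 2*r/(3 + r) (A(r) = (2*r)/(3 + r) = 2*r/(3 + r))
y + A(1)*(-46) = 36 + (2*1/(3 + 1))*(-46) = 36 + (2*1/4)*(-46) = 36 + (2*1*(¼))*(-46) = 36 + (½)*(-46) = 36 - 23 = 13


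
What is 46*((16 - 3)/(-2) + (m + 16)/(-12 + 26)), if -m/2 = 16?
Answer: -2461/7 ≈ -351.57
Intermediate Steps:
m = -32 (m = -2*16 = -32)
46*((16 - 3)/(-2) + (m + 16)/(-12 + 26)) = 46*((16 - 3)/(-2) + (-32 + 16)/(-12 + 26)) = 46*(13*(-1/2) - 16/14) = 46*(-13/2 - 16*1/14) = 46*(-13/2 - 8/7) = 46*(-107/14) = -2461/7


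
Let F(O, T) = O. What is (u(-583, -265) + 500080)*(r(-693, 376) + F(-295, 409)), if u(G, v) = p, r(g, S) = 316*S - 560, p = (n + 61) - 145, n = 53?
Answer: 58986280089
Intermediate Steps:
p = -31 (p = (53 + 61) - 145 = 114 - 145 = -31)
r(g, S) = -560 + 316*S
u(G, v) = -31
(u(-583, -265) + 500080)*(r(-693, 376) + F(-295, 409)) = (-31 + 500080)*((-560 + 316*376) - 295) = 500049*((-560 + 118816) - 295) = 500049*(118256 - 295) = 500049*117961 = 58986280089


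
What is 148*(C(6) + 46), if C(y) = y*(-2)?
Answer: 5032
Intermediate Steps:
C(y) = -2*y
148*(C(6) + 46) = 148*(-2*6 + 46) = 148*(-12 + 46) = 148*34 = 5032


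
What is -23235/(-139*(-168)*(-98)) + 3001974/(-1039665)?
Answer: -760649874981/264363243760 ≈ -2.8773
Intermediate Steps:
-23235/(-139*(-168)*(-98)) + 3001974/(-1039665) = -23235/(23352*(-98)) + 3001974*(-1/1039665) = -23235/(-2288496) - 1000658/346555 = -23235*(-1/2288496) - 1000658/346555 = 7745/762832 - 1000658/346555 = -760649874981/264363243760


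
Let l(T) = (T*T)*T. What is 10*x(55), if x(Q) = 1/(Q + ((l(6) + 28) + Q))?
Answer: 5/177 ≈ 0.028249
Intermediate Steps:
l(T) = T³ (l(T) = T²*T = T³)
x(Q) = 1/(244 + 2*Q) (x(Q) = 1/(Q + ((6³ + 28) + Q)) = 1/(Q + ((216 + 28) + Q)) = 1/(Q + (244 + Q)) = 1/(244 + 2*Q))
10*x(55) = 10*(1/(2*(122 + 55))) = 10*((½)/177) = 10*((½)*(1/177)) = 10*(1/354) = 5/177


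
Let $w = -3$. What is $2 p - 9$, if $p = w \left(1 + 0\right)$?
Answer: $-15$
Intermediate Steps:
$p = -3$ ($p = - 3 \left(1 + 0\right) = \left(-3\right) 1 = -3$)
$2 p - 9 = 2 \left(-3\right) - 9 = -6 - 9 = -15$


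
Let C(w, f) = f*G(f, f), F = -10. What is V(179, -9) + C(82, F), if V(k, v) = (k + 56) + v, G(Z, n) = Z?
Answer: 326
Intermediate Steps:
C(w, f) = f² (C(w, f) = f*f = f²)
V(k, v) = 56 + k + v (V(k, v) = (56 + k) + v = 56 + k + v)
V(179, -9) + C(82, F) = (56 + 179 - 9) + (-10)² = 226 + 100 = 326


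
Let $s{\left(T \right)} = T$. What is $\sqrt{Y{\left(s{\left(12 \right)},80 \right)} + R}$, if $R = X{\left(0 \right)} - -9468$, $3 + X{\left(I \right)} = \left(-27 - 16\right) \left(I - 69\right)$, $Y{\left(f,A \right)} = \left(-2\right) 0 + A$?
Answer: $4 \sqrt{782} \approx 111.86$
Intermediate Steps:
$Y{\left(f,A \right)} = A$ ($Y{\left(f,A \right)} = 0 + A = A$)
$X{\left(I \right)} = 2964 - 43 I$ ($X{\left(I \right)} = -3 + \left(-27 - 16\right) \left(I - 69\right) = -3 - 43 \left(-69 + I\right) = -3 - \left(-2967 + 43 I\right) = 2964 - 43 I$)
$R = 12432$ ($R = \left(2964 - 0\right) - -9468 = \left(2964 + 0\right) + 9468 = 2964 + 9468 = 12432$)
$\sqrt{Y{\left(s{\left(12 \right)},80 \right)} + R} = \sqrt{80 + 12432} = \sqrt{12512} = 4 \sqrt{782}$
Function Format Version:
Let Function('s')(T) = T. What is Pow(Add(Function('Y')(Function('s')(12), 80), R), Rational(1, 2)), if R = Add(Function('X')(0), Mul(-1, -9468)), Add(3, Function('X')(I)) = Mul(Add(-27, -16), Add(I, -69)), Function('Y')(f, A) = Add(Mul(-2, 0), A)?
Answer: Mul(4, Pow(782, Rational(1, 2))) ≈ 111.86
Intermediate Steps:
Function('Y')(f, A) = A (Function('Y')(f, A) = Add(0, A) = A)
Function('X')(I) = Add(2964, Mul(-43, I)) (Function('X')(I) = Add(-3, Mul(Add(-27, -16), Add(I, -69))) = Add(-3, Mul(-43, Add(-69, I))) = Add(-3, Add(2967, Mul(-43, I))) = Add(2964, Mul(-43, I)))
R = 12432 (R = Add(Add(2964, Mul(-43, 0)), Mul(-1, -9468)) = Add(Add(2964, 0), 9468) = Add(2964, 9468) = 12432)
Pow(Add(Function('Y')(Function('s')(12), 80), R), Rational(1, 2)) = Pow(Add(80, 12432), Rational(1, 2)) = Pow(12512, Rational(1, 2)) = Mul(4, Pow(782, Rational(1, 2)))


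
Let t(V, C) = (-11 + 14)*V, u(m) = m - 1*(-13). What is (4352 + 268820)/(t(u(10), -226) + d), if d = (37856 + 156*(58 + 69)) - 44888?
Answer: 273172/12849 ≈ 21.260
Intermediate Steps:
u(m) = 13 + m (u(m) = m + 13 = 13 + m)
t(V, C) = 3*V
d = 12780 (d = (37856 + 156*127) - 44888 = (37856 + 19812) - 44888 = 57668 - 44888 = 12780)
(4352 + 268820)/(t(u(10), -226) + d) = (4352 + 268820)/(3*(13 + 10) + 12780) = 273172/(3*23 + 12780) = 273172/(69 + 12780) = 273172/12849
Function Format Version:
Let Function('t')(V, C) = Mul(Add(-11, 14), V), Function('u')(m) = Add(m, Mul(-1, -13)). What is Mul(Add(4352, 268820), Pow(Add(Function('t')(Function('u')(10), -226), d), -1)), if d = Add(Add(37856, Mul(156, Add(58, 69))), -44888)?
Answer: Rational(273172, 12849) ≈ 21.260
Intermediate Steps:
Function('u')(m) = Add(13, m) (Function('u')(m) = Add(m, 13) = Add(13, m))
Function('t')(V, C) = Mul(3, V)
d = 12780 (d = Add(Add(37856, Mul(156, 127)), -44888) = Add(Add(37856, 19812), -44888) = Add(57668, -44888) = 12780)
Mul(Add(4352, 268820), Pow(Add(Function('t')(Function('u')(10), -226), d), -1)) = Mul(Add(4352, 268820), Pow(Add(Mul(3, Add(13, 10)), 12780), -1)) = Mul(273172, Pow(Add(Mul(3, 23), 12780), -1)) = Mul(273172, Pow(Add(69, 12780), -1)) = Mul(273172, Pow(12849, -1)) = Mul(273172, Rational(1, 12849)) = Rational(273172, 12849)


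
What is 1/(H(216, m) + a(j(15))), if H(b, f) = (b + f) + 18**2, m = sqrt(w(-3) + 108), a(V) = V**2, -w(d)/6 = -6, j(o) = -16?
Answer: 1/808 ≈ 0.0012376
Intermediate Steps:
w(d) = 36 (w(d) = -6*(-6) = 36)
m = 12 (m = sqrt(36 + 108) = sqrt(144) = 12)
H(b, f) = 324 + b + f (H(b, f) = (b + f) + 324 = 324 + b + f)
1/(H(216, m) + a(j(15))) = 1/((324 + 216 + 12) + (-16)**2) = 1/(552 + 256) = 1/808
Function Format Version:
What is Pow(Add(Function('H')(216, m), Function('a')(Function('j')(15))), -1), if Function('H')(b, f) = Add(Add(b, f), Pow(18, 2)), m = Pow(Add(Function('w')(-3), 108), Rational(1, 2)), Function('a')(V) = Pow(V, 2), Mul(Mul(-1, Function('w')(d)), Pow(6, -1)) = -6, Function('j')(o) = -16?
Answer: Rational(1, 808) ≈ 0.0012376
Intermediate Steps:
Function('w')(d) = 36 (Function('w')(d) = Mul(-6, -6) = 36)
m = 12 (m = Pow(Add(36, 108), Rational(1, 2)) = Pow(144, Rational(1, 2)) = 12)
Function('H')(b, f) = Add(324, b, f) (Function('H')(b, f) = Add(Add(b, f), 324) = Add(324, b, f))
Pow(Add(Function('H')(216, m), Function('a')(Function('j')(15))), -1) = Pow(Add(Add(324, 216, 12), Pow(-16, 2)), -1) = Pow(Add(552, 256), -1) = Pow(808, -1) = Rational(1, 808)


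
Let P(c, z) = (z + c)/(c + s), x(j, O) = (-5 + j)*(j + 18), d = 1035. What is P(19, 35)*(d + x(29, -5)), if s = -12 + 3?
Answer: 58401/5 ≈ 11680.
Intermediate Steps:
s = -9
x(j, O) = (-5 + j)*(18 + j)
P(c, z) = (c + z)/(-9 + c) (P(c, z) = (z + c)/(c - 9) = (c + z)/(-9 + c))
P(19, 35)*(d + x(29, -5)) = ((19 + 35)/(-9 + 19))*(1035 + (-90 + 29² + 13*29)) = (54/10)*(1035 + (-90 + 841 + 377)) = ((⅒)*54)*(1035 + 1128) = (27/5)*2163 = 58401/5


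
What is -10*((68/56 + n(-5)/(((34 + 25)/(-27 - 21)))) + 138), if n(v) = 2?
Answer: -568235/413 ≈ -1375.9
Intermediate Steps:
-10*((68/56 + n(-5)/(((34 + 25)/(-27 - 21)))) + 138) = -10*((68/56 + 2/(((34 + 25)/(-27 - 21)))) + 138) = -10*((68*(1/56) + 2/((59/(-48)))) + 138) = -10*((17/14 + 2/((59*(-1/48)))) + 138) = -10*((17/14 + 2/(-59/48)) + 138) = -10*((17/14 + 2*(-48/59)) + 138) = -10*((17/14 - 96/59) + 138) = -10*(-341/826 + 138) = -10*113647/826 = -568235/413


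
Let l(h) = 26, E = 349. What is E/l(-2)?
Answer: 349/26 ≈ 13.423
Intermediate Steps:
E/l(-2) = 349/26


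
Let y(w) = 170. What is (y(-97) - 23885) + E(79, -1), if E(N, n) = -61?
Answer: -23776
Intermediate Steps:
(y(-97) - 23885) + E(79, -1) = (170 - 23885) - 61 = -23715 - 61 = -23776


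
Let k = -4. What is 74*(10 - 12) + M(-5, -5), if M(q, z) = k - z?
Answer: -147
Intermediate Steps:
M(q, z) = -4 - z
74*(10 - 12) + M(-5, -5) = 74*(10 - 12) + (-4 - 1*(-5)) = 74*(-2) + (-4 + 5) = -148 + 1 = -147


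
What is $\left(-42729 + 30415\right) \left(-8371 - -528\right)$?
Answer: $96578702$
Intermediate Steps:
$\left(-42729 + 30415\right) \left(-8371 - -528\right) = - 12314 \left(-8371 + 528\right) = \left(-12314\right) \left(-7843\right) = 96578702$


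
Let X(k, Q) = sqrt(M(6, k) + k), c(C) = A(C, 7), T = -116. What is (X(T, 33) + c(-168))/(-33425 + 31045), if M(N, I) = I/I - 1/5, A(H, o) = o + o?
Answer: -1/170 - 6*I*sqrt(5)/2975 ≈ -0.0058824 - 0.0045097*I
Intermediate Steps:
A(H, o) = 2*o
c(C) = 14 (c(C) = 2*7 = 14)
M(N, I) = 4/5 (M(N, I) = 1 - 1*1/5 = 1 - 1/5 = 4/5)
X(k, Q) = sqrt(4/5 + k)
(X(T, 33) + c(-168))/(-33425 + 31045) = (sqrt(20 + 25*(-116))/5 + 14)/(-33425 + 31045) = (sqrt(20 - 2900)/5 + 14)/(-2380) = (sqrt(-2880)/5 + 14)*(-1/2380) = ((24*I*sqrt(5))/5 + 14)*(-1/2380) = (24*I*sqrt(5)/5 + 14)*(-1/2380) = (14 + 24*I*sqrt(5)/5)*(-1/2380) = -1/170 - 6*I*sqrt(5)/2975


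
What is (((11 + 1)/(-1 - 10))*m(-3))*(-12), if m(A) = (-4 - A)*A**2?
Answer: -1296/11 ≈ -117.82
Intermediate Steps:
m(A) = A**2*(-4 - A)
(((11 + 1)/(-1 - 10))*m(-3))*(-12) = (((11 + 1)/(-1 - 10))*((-3)**2*(-4 - 1*(-3))))*(-12) = ((12/(-11))*(9*(-4 + 3)))*(-12) = ((12*(-1/11))*(9*(-1)))*(-12) = -12/11*(-9)*(-12) = (108/11)*(-12) = -1296/11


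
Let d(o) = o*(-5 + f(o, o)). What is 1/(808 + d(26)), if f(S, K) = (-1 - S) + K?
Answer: 1/652 ≈ 0.0015337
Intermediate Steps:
f(S, K) = -1 + K - S
d(o) = -6*o (d(o) = o*(-5 + (-1 + o - o)) = o*(-5 - 1) = o*(-6) = -6*o)
1/(808 + d(26)) = 1/(808 - 6*26) = 1/(808 - 156) = 1/652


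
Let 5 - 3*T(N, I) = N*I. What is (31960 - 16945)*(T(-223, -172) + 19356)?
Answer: 98683585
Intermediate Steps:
T(N, I) = 5/3 - I*N/3 (T(N, I) = 5/3 - N*I/3 = 5/3 - I*N/3)
(31960 - 16945)*(T(-223, -172) + 19356) = (31960 - 16945)*((5/3 - 1/3*(-172)*(-223)) + 19356) = 15015*((5/3 - 38356/3) + 19356) = 15015*(-38351/3 + 19356) = 15015*(19717/3) = 98683585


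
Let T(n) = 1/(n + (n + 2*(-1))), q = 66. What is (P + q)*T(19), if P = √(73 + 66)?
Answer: 11/6 + √139/36 ≈ 2.1608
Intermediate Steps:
P = √139 ≈ 11.790
T(n) = 1/(-2 + 2*n) (T(n) = 1/(n + (n - 2)) = 1/(n + (-2 + n)) = 1/(-2 + 2*n))
(P + q)*T(19) = (√139 + 66)*(1/(2*(-1 + 19))) = (66 + √139)*((½)/18) = (66 + √139)*((½)*(1/18)) = (66 + √139)*(1/36) = 11/6 + √139/36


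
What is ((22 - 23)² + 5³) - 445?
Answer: -319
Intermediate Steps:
((22 - 23)² + 5³) - 445 = ((-1)² + 125) - 445 = (1 + 125) - 445 = 126 - 445 = -319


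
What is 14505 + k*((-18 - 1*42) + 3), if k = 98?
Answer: 8919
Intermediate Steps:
14505 + k*((-18 - 1*42) + 3) = 14505 + 98*((-18 - 1*42) + 3) = 14505 + 98*((-18 - 42) + 3) = 14505 + 98*(-60 + 3) = 14505 + 98*(-57) = 14505 - 5586 = 8919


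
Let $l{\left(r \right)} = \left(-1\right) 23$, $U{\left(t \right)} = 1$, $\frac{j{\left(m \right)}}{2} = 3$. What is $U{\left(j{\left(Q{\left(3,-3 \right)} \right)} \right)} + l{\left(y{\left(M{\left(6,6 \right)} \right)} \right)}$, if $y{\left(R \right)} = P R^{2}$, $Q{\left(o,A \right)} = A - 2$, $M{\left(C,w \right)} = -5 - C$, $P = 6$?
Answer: $-22$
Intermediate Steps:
$Q{\left(o,A \right)} = -2 + A$ ($Q{\left(o,A \right)} = A - 2 = -2 + A$)
$j{\left(m \right)} = 6$ ($j{\left(m \right)} = 2 \cdot 3 = 6$)
$y{\left(R \right)} = 6 R^{2}$
$l{\left(r \right)} = -23$
$U{\left(j{\left(Q{\left(3,-3 \right)} \right)} \right)} + l{\left(y{\left(M{\left(6,6 \right)} \right)} \right)} = 1 - 23 = -22$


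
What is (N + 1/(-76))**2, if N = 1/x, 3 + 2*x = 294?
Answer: 19321/489117456 ≈ 3.9502e-5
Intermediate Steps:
x = 291/2 (x = -3/2 + (1/2)*294 = -3/2 + 147 = 291/2 ≈ 145.50)
N = 2/291 (N = 1/(291/2) = 2/291 ≈ 0.0068729)
(N + 1/(-76))**2 = (2/291 + 1/(-76))**2 = (2/291 - 1/76)**2 = (-139/22116)**2 = 19321/489117456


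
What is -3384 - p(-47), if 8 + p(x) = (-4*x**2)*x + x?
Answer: -418621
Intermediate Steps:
p(x) = -8 + x - 4*x**3 (p(x) = -8 + ((-4*x**2)*x + x) = -8 + (-4*x**3 + x) = -8 + (x - 4*x**3) = -8 + x - 4*x**3)
-3384 - p(-47) = -3384 - (-8 - 47 - 4*(-47)**3) = -3384 - (-8 - 47 - 4*(-103823)) = -3384 - (-8 - 47 + 415292) = -3384 - 1*415237 = -3384 - 415237 = -418621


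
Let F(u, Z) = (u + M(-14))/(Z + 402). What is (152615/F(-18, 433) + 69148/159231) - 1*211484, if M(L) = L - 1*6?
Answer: -21571007726203/6050778 ≈ -3.5650e+6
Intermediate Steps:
M(L) = -6 + L (M(L) = L - 6 = -6 + L)
F(u, Z) = (-20 + u)/(402 + Z) (F(u, Z) = (u + (-6 - 14))/(Z + 402) = (u - 20)/(402 + Z) = (-20 + u)/(402 + Z))
(152615/F(-18, 433) + 69148/159231) - 1*211484 = (152615/(((-20 - 18)/(402 + 433))) + 69148/159231) - 1*211484 = (152615/((-38/835)) + 69148*(1/159231)) - 211484 = (152615/(((1/835)*(-38))) + 69148/159231) - 211484 = (152615/(-38/835) + 69148/159231) - 211484 = (152615*(-835/38) + 69148/159231) - 211484 = (-127433525/38 + 69148/159231) - 211484 = -20291364991651/6050778 - 211484 = -21571007726203/6050778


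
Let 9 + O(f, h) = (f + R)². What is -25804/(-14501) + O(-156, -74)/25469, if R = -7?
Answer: 1042348636/369325969 ≈ 2.8223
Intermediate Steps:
O(f, h) = -9 + (-7 + f)² (O(f, h) = -9 + (f - 7)² = -9 + (-7 + f)²)
-25804/(-14501) + O(-156, -74)/25469 = -25804/(-14501) + (-9 + (-7 - 156)²)/25469 = -25804*(-1/14501) + (-9 + (-163)²)*(1/25469) = 25804/14501 + (-9 + 26569)*(1/25469) = 25804/14501 + 26560*(1/25469) = 25804/14501 + 26560/25469 = 1042348636/369325969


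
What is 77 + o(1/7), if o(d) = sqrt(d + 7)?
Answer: 77 + 5*sqrt(14)/7 ≈ 79.673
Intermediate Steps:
o(d) = sqrt(7 + d)
77 + o(1/7) = 77 + sqrt(7 + 1/7) = 77 + sqrt(50/7) = 77 + 5*sqrt(14)/7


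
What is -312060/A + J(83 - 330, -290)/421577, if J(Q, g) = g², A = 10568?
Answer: -32667137455/1113806434 ≈ -29.329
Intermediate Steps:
-312060/A + J(83 - 330, -290)/421577 = -312060/10568 + (-290)²/421577 = -312060*1/10568 + 84100*(1/421577) = -78015/2642 + 84100/421577 = -32667137455/1113806434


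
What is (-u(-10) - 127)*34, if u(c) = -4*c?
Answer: -5678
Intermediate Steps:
(-u(-10) - 127)*34 = (-(-4)*(-10) - 127)*34 = (-1*40 - 127)*34 = (-40 - 127)*34 = -167*34 = -5678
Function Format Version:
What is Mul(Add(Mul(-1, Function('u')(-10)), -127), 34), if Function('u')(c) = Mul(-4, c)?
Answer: -5678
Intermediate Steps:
Mul(Add(Mul(-1, Function('u')(-10)), -127), 34) = Mul(Add(Mul(-1, Mul(-4, -10)), -127), 34) = Mul(Add(Mul(-1, 40), -127), 34) = Mul(Add(-40, -127), 34) = Mul(-167, 34) = -5678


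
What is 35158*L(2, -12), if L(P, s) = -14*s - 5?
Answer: 5730754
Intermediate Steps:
L(P, s) = -5 - 14*s
35158*L(2, -12) = 35158*(-5 - 14*(-12)) = 35158*(-5 + 168) = 35158*163 = 5730754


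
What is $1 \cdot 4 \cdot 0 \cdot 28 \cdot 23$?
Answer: $0$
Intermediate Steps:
$1 \cdot 4 \cdot 0 \cdot 28 \cdot 23 = 1 \cdot 0 \cdot 28 \cdot 23 = 0 \cdot 28 \cdot 23 = 0 \cdot 23 = 0$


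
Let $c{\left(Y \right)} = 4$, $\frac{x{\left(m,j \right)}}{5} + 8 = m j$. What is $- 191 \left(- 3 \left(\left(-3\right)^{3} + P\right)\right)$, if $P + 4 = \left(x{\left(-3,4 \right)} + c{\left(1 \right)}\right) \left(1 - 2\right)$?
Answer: $37245$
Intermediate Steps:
$x{\left(m,j \right)} = -40 + 5 j m$ ($x{\left(m,j \right)} = -40 + 5 m j = -40 + 5 j m$)
$P = 92$ ($P = -4 + \left(\left(-40 + 5 \cdot 4 \left(-3\right)\right) + 4\right) \left(1 - 2\right) = -4 + \left(\left(-40 - 60\right) + 4\right) \left(-1\right) = -4 + \left(-100 + 4\right) \left(-1\right) = -4 - -96 = -4 + 96 = 92$)
$- 191 \left(- 3 \left(\left(-3\right)^{3} + P\right)\right) = - 191 \left(- 3 \left(\left(-3\right)^{3} + 92\right)\right) = - 191 \left(- 3 \left(-27 + 92\right)\right) = - 191 \left(\left(-3\right) 65\right) = \left(-191\right) \left(-195\right) = 37245$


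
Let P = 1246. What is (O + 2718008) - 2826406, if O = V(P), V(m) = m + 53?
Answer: -107099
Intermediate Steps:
V(m) = 53 + m
O = 1299 (O = 53 + 1246 = 1299)
(O + 2718008) - 2826406 = (1299 + 2718008) - 2826406 = 2719307 - 2826406 = -107099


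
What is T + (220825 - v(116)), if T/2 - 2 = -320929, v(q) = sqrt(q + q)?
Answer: -421029 - 2*sqrt(58) ≈ -4.2104e+5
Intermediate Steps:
v(q) = sqrt(2)*sqrt(q) (v(q) = sqrt(2*q) = sqrt(2)*sqrt(q))
T = -641854 (T = 4 + 2*(-320929) = 4 - 641858 = -641854)
T + (220825 - v(116)) = -641854 + (220825 - sqrt(2)*sqrt(116)) = -641854 + (220825 - sqrt(2)*2*sqrt(29)) = -641854 + (220825 - 2*sqrt(58)) = -421029 - 2*sqrt(58)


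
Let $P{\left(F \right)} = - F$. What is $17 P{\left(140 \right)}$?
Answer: $-2380$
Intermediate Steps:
$17 P{\left(140 \right)} = 17 \left(\left(-1\right) 140\right) = 17 \left(-140\right) = -2380$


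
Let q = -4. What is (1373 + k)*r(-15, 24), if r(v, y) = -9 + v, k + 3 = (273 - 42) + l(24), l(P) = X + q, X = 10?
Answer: -38568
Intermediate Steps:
l(P) = 6 (l(P) = 10 - 4 = 6)
k = 234 (k = -3 + ((273 - 42) + 6) = -3 + (231 + 6) = -3 + 237 = 234)
(1373 + k)*r(-15, 24) = (1373 + 234)*(-9 - 15) = 1607*(-24) = -38568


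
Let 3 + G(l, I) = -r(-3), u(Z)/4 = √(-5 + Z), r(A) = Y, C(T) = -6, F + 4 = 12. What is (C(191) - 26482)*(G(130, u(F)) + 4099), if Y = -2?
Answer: -108547824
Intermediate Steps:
F = 8 (F = -4 + 12 = 8)
r(A) = -2
u(Z) = 4*√(-5 + Z)
G(l, I) = -1 (G(l, I) = -3 - 1*(-2) = -3 + 2 = -1)
(C(191) - 26482)*(G(130, u(F)) + 4099) = (-6 - 26482)*(-1 + 4099) = -26488*4098 = -108547824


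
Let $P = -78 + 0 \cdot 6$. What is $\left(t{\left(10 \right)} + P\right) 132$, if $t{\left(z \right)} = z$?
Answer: $-8976$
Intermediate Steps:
$P = -78$ ($P = -78 + 0 = -78$)
$\left(t{\left(10 \right)} + P\right) 132 = \left(10 - 78\right) 132 = \left(-68\right) 132 = -8976$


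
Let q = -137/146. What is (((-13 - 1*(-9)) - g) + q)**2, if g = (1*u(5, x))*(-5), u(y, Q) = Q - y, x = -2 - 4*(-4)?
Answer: 34210801/21316 ≈ 1604.9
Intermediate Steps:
x = 14 (x = -2 + 16 = 14)
q = -137/146 (q = -137*1/146 = -137/146 ≈ -0.93836)
g = -45 (g = (1*(14 - 1*5))*(-5) = (1*(14 - 5))*(-5) = (1*9)*(-5) = 9*(-5) = -45)
(((-13 - 1*(-9)) - g) + q)**2 = (((-13 - 1*(-9)) - 1*(-45)) - 137/146)**2 = (((-13 + 9) + 45) - 137/146)**2 = ((-4 + 45) - 137/146)**2 = (41 - 137/146)**2 = (5849/146)**2 = 34210801/21316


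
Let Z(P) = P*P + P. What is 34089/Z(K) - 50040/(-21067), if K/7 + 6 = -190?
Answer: 31614664481/13209093268 ≈ 2.3934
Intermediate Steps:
K = -1372 (K = -42 + 7*(-190) = -42 - 1330 = -1372)
Z(P) = P + P**2 (Z(P) = P**2 + P = P + P**2)
34089/Z(K) - 50040/(-21067) = 34089/((-1372*(1 - 1372))) - 50040/(-21067) = 34089/((-1372*(-1371))) - 50040*(-1/21067) = 34089/1881012 + 50040/21067 = 34089*(1/1881012) + 50040/21067 = 11363/627004 + 50040/21067 = 31614664481/13209093268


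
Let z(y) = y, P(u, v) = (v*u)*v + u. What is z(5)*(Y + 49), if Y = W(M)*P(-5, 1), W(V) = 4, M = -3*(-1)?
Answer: 45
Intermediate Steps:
P(u, v) = u + u*v² (P(u, v) = (u*v)*v + u = u*v² + u = u + u*v²)
M = 3
Y = -40 (Y = 4*(-5*(1 + 1²)) = 4*(-5*(1 + 1)) = 4*(-5*2) = 4*(-10) = -40)
z(5)*(Y + 49) = 5*(-40 + 49) = 5*9 = 45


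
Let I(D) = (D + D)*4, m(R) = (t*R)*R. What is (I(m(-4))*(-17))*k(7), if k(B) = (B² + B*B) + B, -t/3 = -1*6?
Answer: -4112640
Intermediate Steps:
t = 18 (t = -(-3)*6 = -3*(-6) = 18)
k(B) = B + 2*B² (k(B) = (B² + B²) + B = 2*B² + B = B + 2*B²)
m(R) = 18*R² (m(R) = (18*R)*R = 18*R²)
I(D) = 8*D (I(D) = (2*D)*4 = 8*D)
(I(m(-4))*(-17))*k(7) = ((8*(18*(-4)²))*(-17))*(7*(1 + 2*7)) = ((8*(18*16))*(-17))*(7*(1 + 14)) = ((8*288)*(-17))*(7*15) = (2304*(-17))*105 = -39168*105 = -4112640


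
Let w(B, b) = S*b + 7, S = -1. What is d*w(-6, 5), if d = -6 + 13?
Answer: 14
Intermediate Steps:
d = 7
w(B, b) = 7 - b (w(B, b) = -b + 7 = 7 - b)
d*w(-6, 5) = 7*(7 - 1*5) = 7*(7 - 5) = 7*2 = 14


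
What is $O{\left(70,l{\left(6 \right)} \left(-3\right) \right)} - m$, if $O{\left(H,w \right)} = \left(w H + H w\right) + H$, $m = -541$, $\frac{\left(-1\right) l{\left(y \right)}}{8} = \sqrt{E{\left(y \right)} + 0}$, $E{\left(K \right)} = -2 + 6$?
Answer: $7331$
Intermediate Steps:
$E{\left(K \right)} = 4$
$l{\left(y \right)} = -16$ ($l{\left(y \right)} = - 8 \sqrt{4 + 0} = - 8 \sqrt{4} = \left(-8\right) 2 = -16$)
$O{\left(H,w \right)} = H + 2 H w$ ($O{\left(H,w \right)} = \left(H w + H w\right) + H = 2 H w + H = H + 2 H w$)
$O{\left(70,l{\left(6 \right)} \left(-3\right) \right)} - m = 70 \left(1 + 2 \left(\left(-16\right) \left(-3\right)\right)\right) - -541 = 70 \left(1 + 2 \cdot 48\right) + 541 = 70 \left(1 + 96\right) + 541 = 70 \cdot 97 + 541 = 6790 + 541 = 7331$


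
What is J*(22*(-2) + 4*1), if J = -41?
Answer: 1640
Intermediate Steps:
J*(22*(-2) + 4*1) = -41*(22*(-2) + 4*1) = -41*(-44 + 4) = -41*(-40) = 1640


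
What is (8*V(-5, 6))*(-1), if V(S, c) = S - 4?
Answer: 72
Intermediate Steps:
V(S, c) = -4 + S
(8*V(-5, 6))*(-1) = (8*(-4 - 5))*(-1) = (8*(-9))*(-1) = -72*(-1) = 72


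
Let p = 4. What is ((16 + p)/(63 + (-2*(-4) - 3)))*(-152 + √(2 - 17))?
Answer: -760/17 + 5*I*√15/17 ≈ -44.706 + 1.1391*I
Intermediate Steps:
((16 + p)/(63 + (-2*(-4) - 3)))*(-152 + √(2 - 17)) = ((16 + 4)/(63 + (-2*(-4) - 3)))*(-152 + √(2 - 17)) = (20/(63 + (8 - 3)))*(-152 + √(-15)) = (20/(63 + 5))*(-152 + I*√15) = (20/68)*(-152 + I*√15) = (20*(1/68))*(-152 + I*√15) = 5*(-152 + I*√15)/17 = -760/17 + 5*I*√15/17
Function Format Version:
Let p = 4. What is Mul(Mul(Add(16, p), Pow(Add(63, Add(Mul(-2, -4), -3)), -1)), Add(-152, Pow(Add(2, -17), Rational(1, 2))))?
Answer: Add(Rational(-760, 17), Mul(Rational(5, 17), I, Pow(15, Rational(1, 2)))) ≈ Add(-44.706, Mul(1.1391, I))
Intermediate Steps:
Mul(Mul(Add(16, p), Pow(Add(63, Add(Mul(-2, -4), -3)), -1)), Add(-152, Pow(Add(2, -17), Rational(1, 2)))) = Mul(Mul(Add(16, 4), Pow(Add(63, Add(Mul(-2, -4), -3)), -1)), Add(-152, Pow(Add(2, -17), Rational(1, 2)))) = Mul(Mul(20, Pow(Add(63, Add(8, -3)), -1)), Add(-152, Pow(-15, Rational(1, 2)))) = Mul(Mul(20, Pow(Add(63, 5), -1)), Add(-152, Mul(I, Pow(15, Rational(1, 2))))) = Mul(Mul(20, Pow(68, -1)), Add(-152, Mul(I, Pow(15, Rational(1, 2))))) = Mul(Mul(20, Rational(1, 68)), Add(-152, Mul(I, Pow(15, Rational(1, 2))))) = Mul(Rational(5, 17), Add(-152, Mul(I, Pow(15, Rational(1, 2))))) = Add(Rational(-760, 17), Mul(Rational(5, 17), I, Pow(15, Rational(1, 2))))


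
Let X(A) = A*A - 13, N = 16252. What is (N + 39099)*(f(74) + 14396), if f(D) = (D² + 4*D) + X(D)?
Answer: 1418701481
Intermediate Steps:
X(A) = -13 + A² (X(A) = A² - 13 = -13 + A²)
f(D) = -13 + 2*D² + 4*D (f(D) = (D² + 4*D) + (-13 + D²) = -13 + 2*D² + 4*D)
(N + 39099)*(f(74) + 14396) = (16252 + 39099)*((-13 + 2*74² + 4*74) + 14396) = 55351*((-13 + 2*5476 + 296) + 14396) = 55351*((-13 + 10952 + 296) + 14396) = 55351*(11235 + 14396) = 55351*25631 = 1418701481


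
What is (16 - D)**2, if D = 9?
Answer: 49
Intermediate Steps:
(16 - D)**2 = (16 - 1*9)**2 = (16 - 9)**2 = 7**2 = 49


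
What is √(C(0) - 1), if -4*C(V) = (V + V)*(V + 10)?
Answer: I ≈ 1.0*I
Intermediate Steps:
C(V) = -V*(10 + V)/2 (C(V) = -(V + V)*(V + 10)/4 = -2*V*(10 + V)/4 = -V*(10 + V)/2)
√(C(0) - 1) = √(-½*0*(10 + 0) - 1) = √(-½*0*10 - 1) = √(0 - 1) = √(-1) = I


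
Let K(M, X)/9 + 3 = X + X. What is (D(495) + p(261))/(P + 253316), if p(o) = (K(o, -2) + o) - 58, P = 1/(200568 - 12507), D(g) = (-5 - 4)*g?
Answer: -811483215/47638860277 ≈ -0.017034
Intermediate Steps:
K(M, X) = -27 + 18*X (K(M, X) = -27 + 9*(X + X) = -27 + 9*(2*X) = -27 + 18*X)
D(g) = -9*g
P = 1/188061 ≈ 5.3174e-6
p(o) = -121 + o (p(o) = ((-27 + 18*(-2)) + o) - 58 = ((-27 - 36) + o) - 58 = (-63 + o) - 58 = -121 + o)
(D(495) + p(261))/(P + 253316) = (-9*495 + (-121 + 261))/(1/188061 + 253316) = (-4455 + 140)/(47638860277/188061) = -4315*188061/47638860277 = -811483215/47638860277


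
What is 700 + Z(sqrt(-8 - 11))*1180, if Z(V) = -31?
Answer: -35880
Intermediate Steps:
700 + Z(sqrt(-8 - 11))*1180 = 700 - 31*1180 = 700 - 36580 = -35880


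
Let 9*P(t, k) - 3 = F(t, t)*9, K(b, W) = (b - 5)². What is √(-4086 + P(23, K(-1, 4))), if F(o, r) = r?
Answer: 2*I*√9141/3 ≈ 63.739*I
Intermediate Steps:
K(b, W) = (-5 + b)²
P(t, k) = ⅓ + t (P(t, k) = ⅓ + (t*9)/9 = ⅓ + (9*t)/9 = ⅓ + t)
√(-4086 + P(23, K(-1, 4))) = √(-4086 + (⅓ + 23)) = √(-4086 + 70/3) = √(-12188/3) = 2*I*√9141/3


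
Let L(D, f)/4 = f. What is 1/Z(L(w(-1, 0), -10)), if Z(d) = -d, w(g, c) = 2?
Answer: 1/40 ≈ 0.025000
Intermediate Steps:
L(D, f) = 4*f
1/Z(L(w(-1, 0), -10)) = 1/(-4*(-10)) = 1/(-1*(-40)) = 1/40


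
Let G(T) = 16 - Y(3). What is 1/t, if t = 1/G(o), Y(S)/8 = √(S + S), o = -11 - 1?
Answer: 16 - 8*√6 ≈ -3.5959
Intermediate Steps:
o = -12
Y(S) = 8*√2*√S (Y(S) = 8*√(S + S) = 8*√(2*S) = 8*(√2*√S) = 8*√2*√S)
G(T) = 16 - 8*√6 (G(T) = 16 - 8*√2*√3 = 16 - 8*√6)
t = 1/(16 - 8*√6) ≈ -0.27809
1/t = 1/(-⅛ - √6/16)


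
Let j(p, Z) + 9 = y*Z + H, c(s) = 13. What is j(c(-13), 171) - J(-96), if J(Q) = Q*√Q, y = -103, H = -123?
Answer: -17745 + 384*I*√6 ≈ -17745.0 + 940.6*I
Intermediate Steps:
J(Q) = Q^(3/2)
j(p, Z) = -132 - 103*Z (j(p, Z) = -9 + (-103*Z - 123) = -9 + (-123 - 103*Z) = -132 - 103*Z)
j(c(-13), 171) - J(-96) = (-132 - 103*171) - (-96)^(3/2) = (-132 - 17613) - (-384)*I*√6 = -17745 + 384*I*√6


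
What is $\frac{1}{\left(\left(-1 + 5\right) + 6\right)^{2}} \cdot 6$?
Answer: $\frac{3}{50} \approx 0.06$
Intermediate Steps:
$\frac{1}{\left(\left(-1 + 5\right) + 6\right)^{2}} \cdot 6 = \frac{1}{\left(4 + 6\right)^{2}} \cdot 6 = \frac{1}{10^{2}} \cdot 6 = \frac{1}{100} \cdot 6 = \frac{3}{50}$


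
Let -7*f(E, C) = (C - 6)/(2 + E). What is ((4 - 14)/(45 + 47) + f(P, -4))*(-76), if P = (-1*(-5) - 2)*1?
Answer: -2166/161 ≈ -13.453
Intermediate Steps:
P = 3 (P = (5 - 2)*1 = 3*1 = 3)
f(E, C) = -(-6 + C)/(7*(2 + E)) (f(E, C) = -(C - 6)/(7*(2 + E)) = -(-6 + C)/(7*(2 + E)))
((4 - 14)/(45 + 47) + f(P, -4))*(-76) = ((4 - 14)/(45 + 47) + (6 - 1*(-4))/(7*(2 + 3)))*(-76) = (-10/92 + (⅐)*(6 + 4)/5)*(-76) = (-10*1/92 + (⅐)*(⅕)*10)*(-76) = (-5/46 + 2/7)*(-76) = (57/322)*(-76) = -2166/161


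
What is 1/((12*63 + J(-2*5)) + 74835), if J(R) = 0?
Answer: 1/75591 ≈ 1.3229e-5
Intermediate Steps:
1/((12*63 + J(-2*5)) + 74835) = 1/((12*63 + 0) + 74835) = 1/((756 + 0) + 74835) = 1/(756 + 74835) = 1/75591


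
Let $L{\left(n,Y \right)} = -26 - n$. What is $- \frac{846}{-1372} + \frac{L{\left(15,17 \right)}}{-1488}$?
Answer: $\frac{328775}{510384} \approx 0.64417$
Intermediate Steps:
$- \frac{846}{-1372} + \frac{L{\left(15,17 \right)}}{-1488} = - \frac{846}{-1372} + \frac{-26 - 15}{-1488} = \left(-846\right) \left(- \frac{1}{1372}\right) + \left(-26 - 15\right) \left(- \frac{1}{1488}\right) = \frac{423}{686} - - \frac{41}{1488} = \frac{423}{686} + \frac{41}{1488} = \frac{328775}{510384}$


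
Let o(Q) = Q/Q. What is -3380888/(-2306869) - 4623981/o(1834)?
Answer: -10666915044601/2306869 ≈ -4.6240e+6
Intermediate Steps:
o(Q) = 1
-3380888/(-2306869) - 4623981/o(1834) = -3380888/(-2306869) - 4623981/1 = -3380888*(-1/2306869) - 4623981*1 = 3380888/2306869 - 4623981 = -10666915044601/2306869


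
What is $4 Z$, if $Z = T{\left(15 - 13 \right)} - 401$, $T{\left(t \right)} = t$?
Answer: $-1596$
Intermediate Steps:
$Z = -399$ ($Z = \left(15 - 13\right) - 401 = 2 - 401 = -399$)
$4 Z = 4 \left(-399\right) = -1596$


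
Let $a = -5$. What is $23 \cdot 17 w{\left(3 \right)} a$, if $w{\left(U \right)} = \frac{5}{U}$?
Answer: $- \frac{9775}{3} \approx -3258.3$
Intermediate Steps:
$23 \cdot 17 w{\left(3 \right)} a = 23 \cdot 17 \cdot \frac{5}{3} \left(-5\right) = 391 \cdot 5 \cdot \frac{1}{3} \left(-5\right) = 391 \cdot \frac{5}{3} \left(-5\right) = \frac{1955}{3} \left(-5\right) = - \frac{9775}{3}$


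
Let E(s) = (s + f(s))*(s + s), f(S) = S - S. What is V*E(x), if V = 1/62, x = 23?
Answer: 529/31 ≈ 17.065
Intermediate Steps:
f(S) = 0
E(s) = 2*s² (E(s) = (s + 0)*(s + s) = s*(2*s) = 2*s²)
V = 1/62 ≈ 0.016129
V*E(x) = (2*23²)/62 = (2*529)/62 = (1/62)*1058 = 529/31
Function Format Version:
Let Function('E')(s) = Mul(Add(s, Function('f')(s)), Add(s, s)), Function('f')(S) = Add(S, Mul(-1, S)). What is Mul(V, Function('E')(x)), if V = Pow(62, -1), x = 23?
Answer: Rational(529, 31) ≈ 17.065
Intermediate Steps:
Function('f')(S) = 0
Function('E')(s) = Mul(2, Pow(s, 2)) (Function('E')(s) = Mul(Add(s, 0), Add(s, s)) = Mul(s, Mul(2, s)) = Mul(2, Pow(s, 2)))
V = Rational(1, 62) ≈ 0.016129
Mul(V, Function('E')(x)) = Mul(Rational(1, 62), Mul(2, Pow(23, 2))) = Mul(Rational(1, 62), Mul(2, 529)) = Mul(Rational(1, 62), 1058) = Rational(529, 31)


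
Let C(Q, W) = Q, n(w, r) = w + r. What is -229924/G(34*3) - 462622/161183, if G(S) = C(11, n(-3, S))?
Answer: -3369538994/161183 ≈ -20905.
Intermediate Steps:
n(w, r) = r + w
G(S) = 11
-229924/G(34*3) - 462622/161183 = -229924/11 - 462622/161183 = -3369538994/161183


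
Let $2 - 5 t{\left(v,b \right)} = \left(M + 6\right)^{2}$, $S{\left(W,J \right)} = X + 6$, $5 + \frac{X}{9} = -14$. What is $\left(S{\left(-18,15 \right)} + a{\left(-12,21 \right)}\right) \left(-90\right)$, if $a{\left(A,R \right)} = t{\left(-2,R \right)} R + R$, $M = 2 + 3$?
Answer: $57942$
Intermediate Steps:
$X = -171$ ($X = -45 + 9 \left(-14\right) = -45 - 126 = -171$)
$M = 5$
$S{\left(W,J \right)} = -165$ ($S{\left(W,J \right)} = -171 + 6 = -165$)
$t{\left(v,b \right)} = - \frac{119}{5}$ ($t{\left(v,b \right)} = \frac{2}{5} - \frac{\left(5 + 6\right)^{2}}{5} = \frac{2}{5} - \frac{11^{2}}{5} = \frac{2}{5} - \frac{121}{5} = - \frac{119}{5}$)
$a{\left(A,R \right)} = - \frac{114 R}{5}$ ($a{\left(A,R \right)} = - \frac{119 R}{5} + R = - \frac{114 R}{5}$)
$\left(S{\left(-18,15 \right)} + a{\left(-12,21 \right)}\right) \left(-90\right) = \left(-165 - \frac{2394}{5}\right) \left(-90\right) = \left(- \frac{3219}{5}\right) \left(-90\right) = 57942$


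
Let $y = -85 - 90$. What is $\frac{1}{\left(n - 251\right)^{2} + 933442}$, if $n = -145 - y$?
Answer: $\frac{1}{982283} \approx 1.018 \cdot 10^{-6}$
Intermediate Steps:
$y = -175$
$n = 30$ ($n = -145 - -175 = -145 + 175 = 30$)
$\frac{1}{\left(n - 251\right)^{2} + 933442} = \frac{1}{\left(30 - 251\right)^{2} + 933442} = \frac{1}{\left(-221\right)^{2} + 933442} = \frac{1}{48841 + 933442} = \frac{1}{982283}$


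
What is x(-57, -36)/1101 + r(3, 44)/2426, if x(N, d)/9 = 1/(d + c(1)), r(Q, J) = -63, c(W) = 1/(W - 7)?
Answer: -5060925/193204214 ≈ -0.026195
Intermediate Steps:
c(W) = 1/(-7 + W)
x(N, d) = 9/(-⅙ + d) (x(N, d) = 9/(d + 1/(-7 + 1)) = 9/(d + 1/(-6)) = 9/(d - ⅙) = 9/(-⅙ + d))
x(-57, -36)/1101 + r(3, 44)/2426 = (54/(-1 + 6*(-36)))/1101 - 63/2426 = (54/(-1 - 216))*(1/1101) - 63*1/2426 = (54/(-217))*(1/1101) - 63/2426 = (54*(-1/217))*(1/1101) - 63/2426 = -54/217*1/1101 - 63/2426 = -18/79639 - 63/2426 = -5060925/193204214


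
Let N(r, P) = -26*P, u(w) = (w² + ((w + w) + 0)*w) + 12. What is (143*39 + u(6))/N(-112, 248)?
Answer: -5697/6448 ≈ -0.88353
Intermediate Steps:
u(w) = 12 + 3*w² (u(w) = (w² + (2*w + 0)*w) + 12 = (w² + (2*w)*w) + 12 = (w² + 2*w²) + 12 = 3*w² + 12 = 12 + 3*w²)
(143*39 + u(6))/N(-112, 248) = (143*39 + (12 + 3*6²))/((-26*248)) = (5577 + (12 + 3*36))/(-6448) = (5577 + (12 + 108))*(-1/6448) = (5577 + 120)*(-1/6448) = 5697*(-1/6448) = -5697/6448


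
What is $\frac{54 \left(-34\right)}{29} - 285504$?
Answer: $- \frac{8281452}{29} \approx -2.8557 \cdot 10^{5}$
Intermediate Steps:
$\frac{54 \left(-34\right)}{29} - 285504 = \left(-1836\right) \frac{1}{29} - 285504 = - \frac{1836}{29} - 285504 = - \frac{8281452}{29}$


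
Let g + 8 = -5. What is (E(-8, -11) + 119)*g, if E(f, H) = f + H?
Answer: -1300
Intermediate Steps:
g = -13 (g = -8 - 5 = -13)
E(f, H) = H + f
(E(-8, -11) + 119)*g = ((-11 - 8) + 119)*(-13) = (-19 + 119)*(-13) = 100*(-13) = -1300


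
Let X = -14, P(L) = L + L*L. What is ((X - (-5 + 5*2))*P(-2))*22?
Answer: -836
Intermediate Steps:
P(L) = L + L²
((X - (-5 + 5*2))*P(-2))*22 = ((-14 - (-5 + 5*2))*(-2*(1 - 2)))*22 = ((-14 - (-5 + 10))*(-2*(-1)))*22 = ((-14 - 1*5)*2)*22 = ((-14 - 5)*2)*22 = -19*2*22 = -38*22 = -836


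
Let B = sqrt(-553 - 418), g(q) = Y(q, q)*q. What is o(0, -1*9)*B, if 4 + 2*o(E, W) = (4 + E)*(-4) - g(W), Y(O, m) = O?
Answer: -101*I*sqrt(971)/2 ≈ -1573.6*I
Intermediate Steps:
g(q) = q**2 (g(q) = q*q = q**2)
o(E, W) = -10 - 2*E - W**2/2 (o(E, W) = -2 + ((4 + E)*(-4) - W**2)/2 = -2 + ((-16 - 4*E) - W**2)/2 = -2 + (-16 - W**2 - 4*E)/2 = -2 + (-8 - 2*E - W**2/2) = -10 - 2*E - W**2/2)
B = I*sqrt(971) (B = sqrt(-971) = I*sqrt(971) ≈ 31.161*I)
o(0, -1*9)*B = (-10 - 2*0 - (-1*9)**2/2)*(I*sqrt(971)) = (-10 + 0 - 1/2*(-9)**2)*(I*sqrt(971)) = (-10 + 0 - 1/2*81)*(I*sqrt(971)) = (-10 + 0 - 81/2)*(I*sqrt(971)) = -101*I*sqrt(971)/2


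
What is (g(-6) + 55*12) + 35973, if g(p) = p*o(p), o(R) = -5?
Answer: 36663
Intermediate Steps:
g(p) = -5*p (g(p) = p*(-5) = -5*p)
(g(-6) + 55*12) + 35973 = (-5*(-6) + 55*12) + 35973 = (30 + 660) + 35973 = 690 + 35973 = 36663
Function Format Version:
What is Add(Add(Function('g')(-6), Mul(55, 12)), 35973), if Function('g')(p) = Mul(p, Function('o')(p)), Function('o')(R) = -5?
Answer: 36663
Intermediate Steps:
Function('g')(p) = Mul(-5, p) (Function('g')(p) = Mul(p, -5) = Mul(-5, p))
Add(Add(Function('g')(-6), Mul(55, 12)), 35973) = Add(Add(Mul(-5, -6), Mul(55, 12)), 35973) = Add(Add(30, 660), 35973) = Add(690, 35973) = 36663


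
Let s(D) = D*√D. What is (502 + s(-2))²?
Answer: 251996 - 2008*I*√2 ≈ 2.52e+5 - 2839.7*I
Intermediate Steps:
s(D) = D^(3/2)
(502 + s(-2))² = (502 + (-2)^(3/2))² = (502 - 2*I*√2)²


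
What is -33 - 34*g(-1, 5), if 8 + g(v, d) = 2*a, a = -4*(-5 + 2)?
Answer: -577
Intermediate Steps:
a = 12 (a = -4*(-3) = 12)
g(v, d) = 16 (g(v, d) = -8 + 2*12 = -8 + 24 = 16)
-33 - 34*g(-1, 5) = -33 - 34*16 = -33 - 544 = -577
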